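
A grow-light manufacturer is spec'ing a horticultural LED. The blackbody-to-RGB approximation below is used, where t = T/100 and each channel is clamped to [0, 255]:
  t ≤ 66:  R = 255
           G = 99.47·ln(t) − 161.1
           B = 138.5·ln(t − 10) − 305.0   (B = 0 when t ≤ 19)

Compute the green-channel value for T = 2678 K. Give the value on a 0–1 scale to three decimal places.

t = 2678/100 = 26.78; the t ≤ 66 branch applies.
G = 99.47·ln 26.78 − 161.1 = 99.47·3.2877 − 161.1 = 165.923.
On a 0–1 scale: 165.923/255 = 0.6507 → 0.651.

0.651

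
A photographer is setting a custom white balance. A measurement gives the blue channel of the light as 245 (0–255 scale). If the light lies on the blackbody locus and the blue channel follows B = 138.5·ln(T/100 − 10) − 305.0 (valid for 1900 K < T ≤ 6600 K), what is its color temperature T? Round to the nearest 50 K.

ln(t − 10) = (245 + 305.0) / 138.5 = 3.9711.
t − 10 = e^3.9711 = 53.044, so t = 63.044.
T = 100·t = 6304 K → 6300 K to the nearest 50 K.

6300 K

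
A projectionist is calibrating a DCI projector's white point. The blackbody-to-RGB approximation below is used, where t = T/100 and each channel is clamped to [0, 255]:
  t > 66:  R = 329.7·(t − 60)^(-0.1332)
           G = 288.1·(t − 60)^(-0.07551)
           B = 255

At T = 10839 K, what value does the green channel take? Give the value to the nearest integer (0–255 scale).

t = 10839/100 = 108.39; the t > 66 branch applies.
G = 288.1·(108.39 − 60)^(-0.07551) = 288.1·48.39^(-0.07551) = 288.1·0.74608 = 214.945.
Rounded: 215.

215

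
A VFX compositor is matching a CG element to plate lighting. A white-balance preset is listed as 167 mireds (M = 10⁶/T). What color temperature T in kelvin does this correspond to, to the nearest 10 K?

5990 K

T = 10⁶ / 167 = 5988.02 K → 5990 K.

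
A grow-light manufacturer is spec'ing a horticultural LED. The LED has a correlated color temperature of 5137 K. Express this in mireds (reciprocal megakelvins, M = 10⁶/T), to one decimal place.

M = 10⁶ / 5137 = 194.666 → 194.7 mireds.

194.7 mireds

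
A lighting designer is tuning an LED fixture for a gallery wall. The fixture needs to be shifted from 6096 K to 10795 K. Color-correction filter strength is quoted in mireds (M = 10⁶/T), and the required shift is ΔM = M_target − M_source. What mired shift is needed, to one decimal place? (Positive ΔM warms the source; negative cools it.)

-71.4 mireds

M_source = 10⁶/6096 = 164.042; M_target = 10⁶/10795 = 92.635.
ΔM = 92.635 − 164.042 = -71.407 → -71.4 mireds, a cooling shift.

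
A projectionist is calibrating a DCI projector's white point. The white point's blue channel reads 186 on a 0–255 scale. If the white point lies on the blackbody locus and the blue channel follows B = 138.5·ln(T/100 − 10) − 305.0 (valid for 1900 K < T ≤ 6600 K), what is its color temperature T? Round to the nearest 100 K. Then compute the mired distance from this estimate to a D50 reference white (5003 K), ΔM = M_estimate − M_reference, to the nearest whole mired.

+22 mireds

ln(t − 10) = (186 + 305.0) / 138.5 = 3.5451.
t − 10 = e^3.5451 = 34.644, so t = 44.644.
T = 100·t = 4464 K → 4500 K to the nearest 100 K.
M_estimate = 10⁶/4500 = 222.22; M_reference = 10⁶/5003 = 199.88.
ΔM = 222.22 − 199.88 = 22.34 → +22 mireds.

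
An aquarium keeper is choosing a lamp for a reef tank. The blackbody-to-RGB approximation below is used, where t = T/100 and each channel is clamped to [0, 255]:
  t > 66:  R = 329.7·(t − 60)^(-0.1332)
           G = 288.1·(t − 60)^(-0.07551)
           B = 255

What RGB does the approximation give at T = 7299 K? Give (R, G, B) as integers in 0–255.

t = 7299/100 = 72.99; the t > 66 branch applies.
R = 329.7·(72.99 − 60)^(-0.1332) = 329.7·12.99^(-0.1332) = 329.7·0.71067 = 234.308.
G = 288.1·(72.99 − 60)^(-0.07551) = 288.1·12.99^(-0.07551) = 288.1·0.82397 = 237.386.
B = 255 by definition for t > 66.
Rounded: (234, 237, 255).

(234, 237, 255)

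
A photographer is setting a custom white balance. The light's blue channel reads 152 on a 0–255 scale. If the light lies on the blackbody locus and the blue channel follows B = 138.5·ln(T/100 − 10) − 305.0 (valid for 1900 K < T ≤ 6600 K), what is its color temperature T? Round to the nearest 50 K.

3700 K

ln(t − 10) = (152 + 305.0) / 138.5 = 3.2996.
t − 10 = e^3.2996 = 27.103, so t = 37.103.
T = 100·t = 3710 K → 3700 K to the nearest 50 K.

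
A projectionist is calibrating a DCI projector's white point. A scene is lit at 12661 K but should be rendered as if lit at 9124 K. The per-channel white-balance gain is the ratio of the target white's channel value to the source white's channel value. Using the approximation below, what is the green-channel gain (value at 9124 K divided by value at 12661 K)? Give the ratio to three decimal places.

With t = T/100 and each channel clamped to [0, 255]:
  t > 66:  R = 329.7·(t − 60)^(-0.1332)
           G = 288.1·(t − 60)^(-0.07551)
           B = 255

1.059

At 12661 K (t = 126.61):
  G = 288.1·(126.61 − 60)^(-0.07551) = 288.1·66.61^(-0.07551) = 288.1·0.72829 = 209.820.
At 9124 K (t = 91.24):
  G = 288.1·(91.24 − 60)^(-0.07551) = 288.1·31.24^(-0.07551) = 288.1·0.77114 = 222.166.
Gain = 222.166 / 209.820 = 1.0588 → 1.059.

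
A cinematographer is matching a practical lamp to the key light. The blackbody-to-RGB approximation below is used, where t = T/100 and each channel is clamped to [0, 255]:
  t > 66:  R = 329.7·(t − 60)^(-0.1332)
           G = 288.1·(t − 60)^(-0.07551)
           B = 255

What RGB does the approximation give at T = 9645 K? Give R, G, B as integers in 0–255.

R=204, G=220, B=255

t = 9645/100 = 96.45; the t > 66 branch applies.
R = 329.7·(96.45 − 60)^(-0.1332) = 329.7·36.45^(-0.1332) = 329.7·0.61942 = 204.221.
G = 288.1·(96.45 − 60)^(-0.07551) = 288.1·36.45^(-0.07551) = 288.1·0.76221 = 219.593.
B = 255 by definition for t > 66.
Rounded: (204, 220, 255).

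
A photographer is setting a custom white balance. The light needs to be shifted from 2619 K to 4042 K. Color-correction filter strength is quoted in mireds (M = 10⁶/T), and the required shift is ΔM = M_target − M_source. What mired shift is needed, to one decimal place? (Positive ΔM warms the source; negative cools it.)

M_source = 10⁶/2619 = 381.825; M_target = 10⁶/4042 = 247.402.
ΔM = 247.402 − 381.825 = -134.423 → -134.4 mireds, a cooling shift.

-134.4 mireds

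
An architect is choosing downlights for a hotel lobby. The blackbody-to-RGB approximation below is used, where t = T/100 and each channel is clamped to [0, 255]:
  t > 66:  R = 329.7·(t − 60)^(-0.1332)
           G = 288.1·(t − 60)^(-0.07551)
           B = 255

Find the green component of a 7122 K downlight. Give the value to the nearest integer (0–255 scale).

240

t = 7122/100 = 71.22; the t > 66 branch applies.
G = 288.1·(71.22 − 60)^(-0.07551) = 288.1·11.22^(-0.07551) = 288.1·0.83313 = 240.026.
Rounded: 240.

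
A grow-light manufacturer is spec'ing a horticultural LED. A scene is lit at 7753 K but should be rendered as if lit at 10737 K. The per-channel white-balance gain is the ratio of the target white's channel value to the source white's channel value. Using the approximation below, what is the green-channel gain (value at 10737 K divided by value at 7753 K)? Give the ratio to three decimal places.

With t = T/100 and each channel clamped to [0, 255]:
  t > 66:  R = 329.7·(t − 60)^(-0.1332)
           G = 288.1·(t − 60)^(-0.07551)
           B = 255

At 7753 K (t = 77.53):
  G = 288.1·(77.53 − 60)^(-0.07551) = 288.1·17.53^(-0.07551) = 288.1·0.80553 = 232.073.
At 10737 K (t = 107.37):
  G = 288.1·(107.37 − 60)^(-0.07551) = 288.1·47.37^(-0.07551) = 288.1·0.74728 = 215.291.
Gain = 215.291 / 232.073 = 0.9277 → 0.928.

0.928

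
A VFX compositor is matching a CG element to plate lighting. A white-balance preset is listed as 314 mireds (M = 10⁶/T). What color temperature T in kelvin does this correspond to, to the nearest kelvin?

T = 10⁶ / 314 = 3184.71 K → 3185 K.

3185 K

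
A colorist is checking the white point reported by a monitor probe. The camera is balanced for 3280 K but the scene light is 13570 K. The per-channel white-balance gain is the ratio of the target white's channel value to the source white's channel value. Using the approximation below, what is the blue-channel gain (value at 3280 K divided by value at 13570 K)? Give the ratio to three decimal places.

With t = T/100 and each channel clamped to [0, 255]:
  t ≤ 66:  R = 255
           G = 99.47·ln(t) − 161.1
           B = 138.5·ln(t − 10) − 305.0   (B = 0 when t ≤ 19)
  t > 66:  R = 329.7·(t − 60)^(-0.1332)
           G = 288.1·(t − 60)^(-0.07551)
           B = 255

At 13570 K (t = 135.7):
  B = 255 by definition for t > 66.
At 3280 K (t = 32.8):
  B = 138.5·ln(32.8 − 10) − 305.0 = 138.5·ln 22.8 − 305.0 = 138.5·3.1268 − 305.0 = 128.056.
Gain = 128.056 / 255.000 = 0.5022 → 0.502.

0.502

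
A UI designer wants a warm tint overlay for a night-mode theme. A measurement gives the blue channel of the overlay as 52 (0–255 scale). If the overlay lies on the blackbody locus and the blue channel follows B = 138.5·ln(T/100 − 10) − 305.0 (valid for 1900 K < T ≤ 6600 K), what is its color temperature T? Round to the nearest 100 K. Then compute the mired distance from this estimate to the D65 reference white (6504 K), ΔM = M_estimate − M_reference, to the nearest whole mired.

+281 mireds

ln(t − 10) = (52 + 305.0) / 138.5 = 2.5776.
t − 10 = e^2.5776 = 13.166, so t = 23.166.
T = 100·t = 2317 K → 2300 K to the nearest 100 K.
M_estimate = 10⁶/2300 = 434.78; M_reference = 10⁶/6504 = 153.75.
ΔM = 434.78 − 153.75 = 281.03 → +281 mireds.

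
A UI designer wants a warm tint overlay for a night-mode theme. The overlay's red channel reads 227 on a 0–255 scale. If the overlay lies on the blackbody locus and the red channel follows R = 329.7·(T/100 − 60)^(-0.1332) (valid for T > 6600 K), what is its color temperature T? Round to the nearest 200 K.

7600 K

(t − 60)^(-0.1332) = 227/329.7 = 0.68850.
t − 60 = 0.68850^(1/-0.1332) = 0.68850^(-7.508) = 16.478, so t = 76.478.
T = 100·t = 7648 K → 7600 K to the nearest 200 K.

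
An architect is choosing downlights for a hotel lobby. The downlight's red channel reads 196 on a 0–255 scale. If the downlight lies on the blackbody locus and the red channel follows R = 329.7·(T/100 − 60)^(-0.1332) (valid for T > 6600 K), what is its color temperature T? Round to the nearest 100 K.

11000 K

(t − 60)^(-0.1332) = 196/329.7 = 0.59448.
t − 60 = 0.59448^(1/-0.1332) = 0.59448^(-7.508) = 49.621, so t = 109.621.
T = 100·t = 10962 K → 11000 K to the nearest 100 K.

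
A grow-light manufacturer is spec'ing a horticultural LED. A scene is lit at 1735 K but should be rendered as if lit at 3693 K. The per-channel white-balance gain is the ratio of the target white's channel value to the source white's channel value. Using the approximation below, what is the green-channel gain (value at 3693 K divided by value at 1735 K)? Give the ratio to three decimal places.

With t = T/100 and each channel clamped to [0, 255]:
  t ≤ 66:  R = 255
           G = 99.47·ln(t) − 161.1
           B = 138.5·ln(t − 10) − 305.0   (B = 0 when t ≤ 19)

At 1735 K (t = 17.35):
  G = 99.47·ln 17.35 − 161.1 = 99.47·2.8536 − 161.1 = 122.747.
At 3693 K (t = 36.93):
  G = 99.47·ln 36.93 − 161.1 = 99.47·3.6090 − 161.1 = 197.890.
Gain = 197.890 / 122.747 = 1.6122 → 1.612.

1.612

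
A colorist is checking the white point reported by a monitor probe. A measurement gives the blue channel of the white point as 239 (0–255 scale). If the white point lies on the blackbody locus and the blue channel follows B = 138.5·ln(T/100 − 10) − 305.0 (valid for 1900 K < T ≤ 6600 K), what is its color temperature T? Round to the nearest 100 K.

ln(t − 10) = (239 + 305.0) / 138.5 = 3.9278.
t − 10 = e^3.9278 = 50.795, so t = 60.795.
T = 100·t = 6079 K → 6100 K to the nearest 100 K.

6100 K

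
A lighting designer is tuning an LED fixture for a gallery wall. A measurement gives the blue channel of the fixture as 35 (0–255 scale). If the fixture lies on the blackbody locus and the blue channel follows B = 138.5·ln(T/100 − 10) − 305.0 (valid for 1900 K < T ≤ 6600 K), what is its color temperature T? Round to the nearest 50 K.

2150 K

ln(t − 10) = (35 + 305.0) / 138.5 = 2.4549.
t − 10 = e^2.4549 = 11.645, so t = 21.645.
T = 100·t = 2164 K → 2150 K to the nearest 50 K.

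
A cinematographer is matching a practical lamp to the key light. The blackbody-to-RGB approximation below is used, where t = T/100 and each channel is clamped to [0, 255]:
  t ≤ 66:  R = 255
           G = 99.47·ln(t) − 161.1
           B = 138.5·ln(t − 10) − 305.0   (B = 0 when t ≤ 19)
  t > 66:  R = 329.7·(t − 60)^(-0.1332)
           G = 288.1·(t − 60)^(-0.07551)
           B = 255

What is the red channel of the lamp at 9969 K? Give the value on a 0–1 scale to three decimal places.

0.792

t = 9969/100 = 99.69; the t > 66 branch applies.
R = 329.7·(99.69 − 60)^(-0.1332) = 329.7·39.69^(-0.1332) = 329.7·0.61243 = 201.918.
On a 0–1 scale: 201.918/255 = 0.7918 → 0.792.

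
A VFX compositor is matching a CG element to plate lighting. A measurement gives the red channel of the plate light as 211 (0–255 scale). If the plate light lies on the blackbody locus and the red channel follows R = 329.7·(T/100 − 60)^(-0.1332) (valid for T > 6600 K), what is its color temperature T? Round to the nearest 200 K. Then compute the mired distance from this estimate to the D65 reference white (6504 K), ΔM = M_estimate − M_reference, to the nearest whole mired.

(t − 60)^(-0.1332) = 211/329.7 = 0.63998.
t − 60 = 0.63998^(1/-0.1332) = 0.63998^(-7.508) = 28.525, so t = 88.525.
T = 100·t = 8853 K → 8800 K to the nearest 200 K.
M_estimate = 10⁶/8800 = 113.64; M_reference = 10⁶/6504 = 153.75.
ΔM = 113.64 − 153.75 = -40.12 → -40 mireds.

-40 mireds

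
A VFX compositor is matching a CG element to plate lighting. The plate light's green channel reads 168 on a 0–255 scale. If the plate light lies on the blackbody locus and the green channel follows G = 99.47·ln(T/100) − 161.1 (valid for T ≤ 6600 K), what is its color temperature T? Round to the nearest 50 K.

2750 K

ln t = (168 + 161.1) / 99.47 = 3.3085.
t = e^3.3085 = 27.345.
T = 100·t = 2735 K → 2750 K to the nearest 50 K.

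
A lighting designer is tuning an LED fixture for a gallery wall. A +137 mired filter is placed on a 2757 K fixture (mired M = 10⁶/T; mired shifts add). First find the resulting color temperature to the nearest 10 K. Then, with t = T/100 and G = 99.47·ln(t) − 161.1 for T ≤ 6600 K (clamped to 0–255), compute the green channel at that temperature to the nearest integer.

137

M_in = 10⁶/2757 = 362.71; M_out = 362.71 + (+137) = 499.71.
T_out = 10⁶/499.71 = 2001.1 K → 2000 K; t = 20.
G = 99.47·ln 20 − 161.1 = 99.47·2.9957 − 161.1 = 136.885.
Rounded: 137.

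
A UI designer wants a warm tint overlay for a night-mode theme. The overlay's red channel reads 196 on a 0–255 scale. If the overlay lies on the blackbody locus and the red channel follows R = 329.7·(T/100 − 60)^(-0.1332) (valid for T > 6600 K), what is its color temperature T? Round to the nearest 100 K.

(t − 60)^(-0.1332) = 196/329.7 = 0.59448.
t − 60 = 0.59448^(1/-0.1332) = 0.59448^(-7.508) = 49.621, so t = 109.621.
T = 100·t = 10962 K → 11000 K to the nearest 100 K.

11000 K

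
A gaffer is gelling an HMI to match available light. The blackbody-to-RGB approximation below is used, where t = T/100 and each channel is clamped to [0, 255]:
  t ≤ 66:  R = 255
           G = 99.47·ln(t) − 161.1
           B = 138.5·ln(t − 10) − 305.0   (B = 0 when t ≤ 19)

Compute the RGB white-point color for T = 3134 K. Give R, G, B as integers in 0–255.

t = 3134/100 = 31.34; the t ≤ 66 branch applies.
R = 255 by definition for t ≤ 66.
G = 99.47·ln 31.34 − 161.1 = 99.47·3.4449 − 161.1 = 181.564.
B = 138.5·ln(31.34 − 10) − 305.0 = 138.5·ln 21.34 − 305.0 = 138.5·3.0606 − 305.0 = 118.891.
Rounded: (255, 182, 119).

R=255, G=182, B=119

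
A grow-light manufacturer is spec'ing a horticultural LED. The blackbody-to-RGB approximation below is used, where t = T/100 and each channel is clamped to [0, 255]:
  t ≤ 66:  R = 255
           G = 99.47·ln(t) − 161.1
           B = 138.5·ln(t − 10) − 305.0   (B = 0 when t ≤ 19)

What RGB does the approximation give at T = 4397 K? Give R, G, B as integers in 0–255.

R=255, G=215, B=183

t = 4397/100 = 43.97; the t ≤ 66 branch applies.
R = 255 by definition for t ≤ 66.
G = 99.47·ln 43.97 − 161.1 = 99.47·3.7835 − 161.1 = 215.245.
B = 138.5·ln(43.97 − 10) − 305.0 = 138.5·ln 33.97 − 305.0 = 138.5·3.5255 − 305.0 = 183.279.
Rounded: (255, 215, 183).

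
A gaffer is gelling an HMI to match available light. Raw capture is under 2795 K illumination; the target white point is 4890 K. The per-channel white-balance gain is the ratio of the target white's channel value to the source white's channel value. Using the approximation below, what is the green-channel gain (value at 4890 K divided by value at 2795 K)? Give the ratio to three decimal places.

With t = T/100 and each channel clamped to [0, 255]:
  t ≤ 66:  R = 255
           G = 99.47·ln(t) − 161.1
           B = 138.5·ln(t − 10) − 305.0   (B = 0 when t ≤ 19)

At 2795 K (t = 27.95):
  G = 99.47·ln 27.95 − 161.1 = 99.47·3.3304 − 161.1 = 170.177.
At 4890 K (t = 48.9):
  G = 99.47·ln 48.9 − 161.1 = 99.47·3.8898 − 161.1 = 225.816.
Gain = 225.816 / 170.177 = 1.3270 → 1.327.

1.327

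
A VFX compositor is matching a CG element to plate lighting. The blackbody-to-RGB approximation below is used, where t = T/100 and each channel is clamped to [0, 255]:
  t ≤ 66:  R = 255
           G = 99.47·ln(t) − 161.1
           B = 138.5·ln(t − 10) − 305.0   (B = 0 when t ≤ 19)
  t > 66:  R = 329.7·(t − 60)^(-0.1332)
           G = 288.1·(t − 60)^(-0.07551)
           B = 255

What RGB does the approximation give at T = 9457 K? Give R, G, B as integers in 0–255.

R=206, G=220, B=255

t = 9457/100 = 94.57; the t > 66 branch applies.
R = 329.7·(94.57 − 60)^(-0.1332) = 329.7·34.57^(-0.1332) = 329.7·0.62380 = 205.667.
G = 288.1·(94.57 − 60)^(-0.07551) = 288.1·34.57^(-0.07551) = 288.1·0.76527 = 220.473.
B = 255 by definition for t > 66.
Rounded: (206, 220, 255).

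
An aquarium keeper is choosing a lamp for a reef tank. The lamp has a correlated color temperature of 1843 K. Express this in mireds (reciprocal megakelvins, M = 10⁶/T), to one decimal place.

M = 10⁶ / 1843 = 542.594 → 542.6 mireds.

542.6 mireds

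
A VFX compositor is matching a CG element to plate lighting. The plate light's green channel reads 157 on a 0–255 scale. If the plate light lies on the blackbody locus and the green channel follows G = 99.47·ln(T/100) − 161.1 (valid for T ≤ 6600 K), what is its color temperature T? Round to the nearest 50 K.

2450 K

ln t = (157 + 161.1) / 99.47 = 3.1979.
t = e^3.1979 = 24.482.
T = 100·t = 2448 K → 2450 K to the nearest 50 K.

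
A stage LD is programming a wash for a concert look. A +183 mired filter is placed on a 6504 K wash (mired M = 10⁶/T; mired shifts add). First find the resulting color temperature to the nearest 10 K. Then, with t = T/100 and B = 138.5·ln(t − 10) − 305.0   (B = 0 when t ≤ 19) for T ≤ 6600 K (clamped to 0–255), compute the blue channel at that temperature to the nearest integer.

108

M_in = 10⁶/6504 = 153.75; M_out = 153.75 + (+183) = 336.75.
T_out = 10⁶/336.75 = 2969.5 K → 2970 K; t = 29.7.
B = 138.5·ln(29.7 − 10) − 305.0 = 138.5·ln 19.7 − 305.0 = 138.5·2.9806 − 305.0 = 107.816.
Rounded: 108.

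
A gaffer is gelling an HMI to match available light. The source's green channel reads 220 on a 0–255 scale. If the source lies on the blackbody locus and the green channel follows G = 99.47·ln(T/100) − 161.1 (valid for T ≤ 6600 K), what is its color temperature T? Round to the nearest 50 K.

ln t = (220 + 161.1) / 99.47 = 3.8313.
t = e^3.8313 = 46.123.
T = 100·t = 4612 K → 4600 K to the nearest 50 K.

4600 K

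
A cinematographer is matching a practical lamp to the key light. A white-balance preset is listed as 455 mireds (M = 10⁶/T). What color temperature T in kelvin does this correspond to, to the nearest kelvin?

T = 10⁶ / 455 = 2197.80 K → 2198 K.

2198 K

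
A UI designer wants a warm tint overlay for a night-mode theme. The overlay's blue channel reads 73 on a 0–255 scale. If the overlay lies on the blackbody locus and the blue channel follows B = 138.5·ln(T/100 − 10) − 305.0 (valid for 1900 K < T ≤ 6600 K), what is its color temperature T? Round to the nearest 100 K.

2500 K

ln(t − 10) = (73 + 305.0) / 138.5 = 2.7292.
t − 10 = e^2.7292 = 15.321, so t = 25.321.
T = 100·t = 2532 K → 2500 K to the nearest 100 K.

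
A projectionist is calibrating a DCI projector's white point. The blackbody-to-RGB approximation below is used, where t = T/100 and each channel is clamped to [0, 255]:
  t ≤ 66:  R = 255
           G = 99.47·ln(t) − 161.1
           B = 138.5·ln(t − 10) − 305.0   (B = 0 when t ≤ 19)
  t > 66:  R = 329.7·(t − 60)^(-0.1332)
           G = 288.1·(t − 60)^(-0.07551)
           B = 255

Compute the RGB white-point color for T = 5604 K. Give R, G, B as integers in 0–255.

t = 5604/100 = 56.04; the t ≤ 66 branch applies.
R = 255 by definition for t ≤ 66.
G = 99.47·ln 56.04 − 161.1 = 99.47·4.0261 − 161.1 = 239.373.
B = 138.5·ln(56.04 − 10) − 305.0 = 138.5·ln 46.04 − 305.0 = 138.5·3.8295 − 305.0 = 225.387.
Rounded: (255, 239, 225).

R=255, G=239, B=225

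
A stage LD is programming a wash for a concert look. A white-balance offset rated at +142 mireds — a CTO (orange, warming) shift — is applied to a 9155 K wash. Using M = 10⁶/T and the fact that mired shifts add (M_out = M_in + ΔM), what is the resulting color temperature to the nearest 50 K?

4000 K

M_in = 10⁶/9155 = 109.23 mireds.
M_out = 109.23 + (+142) = 251.23 mireds.
T_out = 10⁶/251.23 = 3980.4 K → 4000 K.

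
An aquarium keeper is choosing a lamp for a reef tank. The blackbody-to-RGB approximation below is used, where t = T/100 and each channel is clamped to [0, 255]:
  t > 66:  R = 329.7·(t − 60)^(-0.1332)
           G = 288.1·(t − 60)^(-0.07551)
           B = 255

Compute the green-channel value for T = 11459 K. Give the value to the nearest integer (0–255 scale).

t = 11459/100 = 114.59; the t > 66 branch applies.
G = 288.1·(114.59 − 60)^(-0.07551) = 288.1·54.59^(-0.07551) = 288.1·0.73932 = 212.997.
Rounded: 213.

213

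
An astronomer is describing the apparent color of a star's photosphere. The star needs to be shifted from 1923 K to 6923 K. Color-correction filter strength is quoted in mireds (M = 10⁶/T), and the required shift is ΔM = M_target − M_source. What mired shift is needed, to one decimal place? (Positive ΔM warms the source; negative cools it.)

M_source = 10⁶/1923 = 520.021; M_target = 10⁶/6923 = 144.446.
ΔM = 144.446 − 520.021 = -375.575 → -375.6 mireds, a cooling shift.

-375.6 mireds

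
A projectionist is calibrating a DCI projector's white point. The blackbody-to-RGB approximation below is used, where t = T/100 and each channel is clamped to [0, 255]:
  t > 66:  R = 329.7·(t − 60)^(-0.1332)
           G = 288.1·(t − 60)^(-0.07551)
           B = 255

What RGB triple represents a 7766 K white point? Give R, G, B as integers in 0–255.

R=225, G=232, B=255

t = 7766/100 = 77.66; the t > 66 branch applies.
R = 329.7·(77.66 − 60)^(-0.1332) = 329.7·17.66^(-0.1332) = 329.7·0.68218 = 224.916.
G = 288.1·(77.66 − 60)^(-0.07551) = 288.1·17.66^(-0.07551) = 288.1·0.80508 = 231.944.
B = 255 by definition for t > 66.
Rounded: (225, 232, 255).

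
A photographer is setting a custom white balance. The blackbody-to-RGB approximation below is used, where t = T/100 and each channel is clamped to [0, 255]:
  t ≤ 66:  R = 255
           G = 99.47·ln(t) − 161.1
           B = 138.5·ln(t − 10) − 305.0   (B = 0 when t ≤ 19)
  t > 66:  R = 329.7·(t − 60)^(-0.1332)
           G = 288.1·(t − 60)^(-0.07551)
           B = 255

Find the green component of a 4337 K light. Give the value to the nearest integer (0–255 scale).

t = 4337/100 = 43.37; the t ≤ 66 branch applies.
G = 99.47·ln 43.37 − 161.1 = 99.47·3.7698 − 161.1 = 213.879.
Rounded: 214.

214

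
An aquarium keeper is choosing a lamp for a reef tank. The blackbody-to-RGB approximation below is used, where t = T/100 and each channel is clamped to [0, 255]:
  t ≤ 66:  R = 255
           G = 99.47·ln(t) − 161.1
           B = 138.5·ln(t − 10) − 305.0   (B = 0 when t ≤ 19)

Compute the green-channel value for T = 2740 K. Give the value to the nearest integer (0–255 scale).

t = 2740/100 = 27.4; the t ≤ 66 branch applies.
G = 99.47·ln 27.4 − 161.1 = 99.47·3.3105 − 161.1 = 168.200.
Rounded: 168.

168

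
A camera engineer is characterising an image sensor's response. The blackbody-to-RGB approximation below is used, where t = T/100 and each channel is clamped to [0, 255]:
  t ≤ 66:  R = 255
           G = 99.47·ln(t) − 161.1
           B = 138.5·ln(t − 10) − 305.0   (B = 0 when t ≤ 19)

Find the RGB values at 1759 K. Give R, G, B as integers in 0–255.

R=255, G=124, B=0

t = 1759/100 = 17.59; the t ≤ 66 branch applies.
R = 255 by definition for t ≤ 66.
G = 99.47·ln 17.59 − 161.1 = 99.47·2.8673 − 161.1 = 124.113.
t = 17.59 ≤ 19, so B = 0.
Rounded: (255, 124, 0).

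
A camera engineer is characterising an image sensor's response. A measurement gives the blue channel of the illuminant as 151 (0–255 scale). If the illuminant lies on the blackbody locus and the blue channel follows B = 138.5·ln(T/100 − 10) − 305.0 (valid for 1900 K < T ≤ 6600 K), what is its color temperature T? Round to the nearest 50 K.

3700 K

ln(t − 10) = (151 + 305.0) / 138.5 = 3.2924.
t − 10 = e^3.2924 = 26.908, so t = 36.908.
T = 100·t = 3691 K → 3700 K to the nearest 50 K.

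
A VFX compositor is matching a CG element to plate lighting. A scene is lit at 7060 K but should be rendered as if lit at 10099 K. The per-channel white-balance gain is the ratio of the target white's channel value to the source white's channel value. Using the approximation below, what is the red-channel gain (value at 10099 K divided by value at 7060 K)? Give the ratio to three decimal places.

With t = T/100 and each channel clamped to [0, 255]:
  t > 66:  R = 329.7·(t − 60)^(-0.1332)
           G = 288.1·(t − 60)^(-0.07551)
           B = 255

0.835

At 7060 K (t = 70.6):
  R = 329.7·(70.6 − 60)^(-0.1332) = 329.7·10.6^(-0.1332) = 329.7·0.73018 = 240.740.
At 10099 K (t = 100.99):
  R = 329.7·(100.99 − 60)^(-0.1332) = 329.7·40.99^(-0.1332) = 329.7·0.60981 = 201.053.
Gain = 201.053 / 240.740 = 0.8351 → 0.835.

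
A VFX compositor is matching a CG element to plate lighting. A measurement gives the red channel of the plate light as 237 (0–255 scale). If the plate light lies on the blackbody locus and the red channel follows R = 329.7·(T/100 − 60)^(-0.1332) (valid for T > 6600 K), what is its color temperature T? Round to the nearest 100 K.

(t − 60)^(-0.1332) = 237/329.7 = 0.71884.
t − 60 = 0.71884^(1/-0.1332) = 0.71884^(-7.508) = 11.922, so t = 71.922.
T = 100·t = 7192 K → 7200 K to the nearest 100 K.

7200 K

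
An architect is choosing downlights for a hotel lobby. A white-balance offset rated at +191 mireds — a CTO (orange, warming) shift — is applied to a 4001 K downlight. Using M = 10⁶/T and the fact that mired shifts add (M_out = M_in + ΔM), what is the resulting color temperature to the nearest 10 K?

M_in = 10⁶/4001 = 249.94 mireds.
M_out = 249.94 + (+191) = 440.94 mireds.
T_out = 10⁶/440.94 = 2267.9 K → 2270 K.

2270 K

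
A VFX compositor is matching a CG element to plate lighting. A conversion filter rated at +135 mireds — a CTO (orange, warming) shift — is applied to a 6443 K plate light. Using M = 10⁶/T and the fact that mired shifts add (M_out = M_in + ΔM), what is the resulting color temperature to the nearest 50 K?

3450 K

M_in = 10⁶/6443 = 155.21 mireds.
M_out = 155.21 + (+135) = 290.21 mireds.
T_out = 10⁶/290.21 = 3445.8 K → 3450 K.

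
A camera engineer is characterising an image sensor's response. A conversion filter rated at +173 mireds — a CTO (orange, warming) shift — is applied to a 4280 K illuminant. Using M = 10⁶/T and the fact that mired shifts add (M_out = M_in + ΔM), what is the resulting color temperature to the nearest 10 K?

2460 K

M_in = 10⁶/4280 = 233.64 mireds.
M_out = 233.64 + (+173) = 406.64 mireds.
T_out = 10⁶/406.64 = 2459.1 K → 2460 K.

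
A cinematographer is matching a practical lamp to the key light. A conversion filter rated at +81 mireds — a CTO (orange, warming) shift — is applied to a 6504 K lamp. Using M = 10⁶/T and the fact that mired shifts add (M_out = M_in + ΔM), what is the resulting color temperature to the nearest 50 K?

M_in = 10⁶/6504 = 153.75 mireds.
M_out = 153.75 + (+81) = 234.75 mireds.
T_out = 10⁶/234.75 = 4259.8 K → 4250 K.

4250 K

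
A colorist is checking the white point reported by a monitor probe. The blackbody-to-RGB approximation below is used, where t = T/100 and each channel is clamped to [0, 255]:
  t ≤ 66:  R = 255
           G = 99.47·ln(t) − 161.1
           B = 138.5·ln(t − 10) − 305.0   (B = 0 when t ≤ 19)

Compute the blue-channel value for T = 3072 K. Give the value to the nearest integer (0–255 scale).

115

t = 3072/100 = 30.72; the t ≤ 66 branch applies.
B = 138.5·ln(30.72 − 10) − 305.0 = 138.5·ln 20.72 − 305.0 = 138.5·3.0311 − 305.0 = 114.807.
Rounded: 115.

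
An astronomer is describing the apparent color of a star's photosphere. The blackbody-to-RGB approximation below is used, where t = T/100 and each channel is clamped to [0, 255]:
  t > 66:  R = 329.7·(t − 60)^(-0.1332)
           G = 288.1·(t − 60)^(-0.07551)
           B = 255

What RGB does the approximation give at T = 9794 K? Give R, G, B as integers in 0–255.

t = 9794/100 = 97.94; the t > 66 branch applies.
R = 329.7·(97.94 − 60)^(-0.1332) = 329.7·37.94^(-0.1332) = 329.7·0.61612 = 203.134.
G = 288.1·(97.94 − 60)^(-0.07551) = 288.1·37.94^(-0.07551) = 288.1·0.75991 = 218.930.
B = 255 by definition for t > 66.
Rounded: (203, 219, 255).

R=203, G=219, B=255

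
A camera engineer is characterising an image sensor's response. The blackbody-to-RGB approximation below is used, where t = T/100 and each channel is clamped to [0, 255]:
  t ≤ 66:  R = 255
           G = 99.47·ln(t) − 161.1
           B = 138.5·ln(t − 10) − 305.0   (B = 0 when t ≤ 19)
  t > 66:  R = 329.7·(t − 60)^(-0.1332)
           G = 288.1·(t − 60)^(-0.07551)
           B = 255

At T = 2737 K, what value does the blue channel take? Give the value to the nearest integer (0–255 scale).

90

t = 2737/100 = 27.37; the t ≤ 66 branch applies.
B = 138.5·ln(27.37 − 10) − 305.0 = 138.5·ln 17.37 − 305.0 = 138.5·2.8547 − 305.0 = 90.382.
Rounded: 90.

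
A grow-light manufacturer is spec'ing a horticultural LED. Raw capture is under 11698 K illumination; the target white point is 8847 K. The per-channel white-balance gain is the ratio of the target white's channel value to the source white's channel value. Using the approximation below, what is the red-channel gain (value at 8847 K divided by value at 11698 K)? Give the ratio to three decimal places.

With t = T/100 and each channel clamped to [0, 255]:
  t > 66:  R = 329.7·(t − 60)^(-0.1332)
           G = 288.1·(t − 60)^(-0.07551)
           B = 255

At 11698 K (t = 116.98):
  R = 329.7·(116.98 − 60)^(-0.1332) = 329.7·56.98^(-0.1332) = 329.7·0.58363 = 192.423.
At 8847 K (t = 88.47):
  R = 329.7·(88.47 − 60)^(-0.1332) = 329.7·28.47^(-0.1332) = 329.7·0.64014 = 211.054.
Gain = 211.054 / 192.423 = 1.0968 → 1.097.

1.097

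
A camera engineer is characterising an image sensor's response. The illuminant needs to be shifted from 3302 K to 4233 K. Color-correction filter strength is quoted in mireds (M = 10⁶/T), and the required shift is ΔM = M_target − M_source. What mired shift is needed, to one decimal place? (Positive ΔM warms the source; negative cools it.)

-66.6 mireds

M_source = 10⁶/3302 = 302.847; M_target = 10⁶/4233 = 236.239.
ΔM = 236.239 − 302.847 = -66.608 → -66.6 mireds, a cooling shift.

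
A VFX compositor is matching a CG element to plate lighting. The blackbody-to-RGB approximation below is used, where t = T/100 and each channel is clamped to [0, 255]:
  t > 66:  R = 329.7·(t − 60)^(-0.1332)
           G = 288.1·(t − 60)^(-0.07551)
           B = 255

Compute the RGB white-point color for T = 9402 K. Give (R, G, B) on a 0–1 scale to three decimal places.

t = 9402/100 = 94.02; the t > 66 branch applies.
R = 329.7·(94.02 − 60)^(-0.1332) = 329.7·34.02^(-0.1332) = 329.7·0.62513 = 206.107.
G = 288.1·(94.02 − 60)^(-0.07551) = 288.1·34.02^(-0.07551) = 288.1·0.76619 = 220.740.
B = 255 by definition for t > 66.
Dividing each by 255: (0.8083, 0.8656, 1.0000) → (0.808, 0.866, 1.000).

(0.808, 0.866, 1.000)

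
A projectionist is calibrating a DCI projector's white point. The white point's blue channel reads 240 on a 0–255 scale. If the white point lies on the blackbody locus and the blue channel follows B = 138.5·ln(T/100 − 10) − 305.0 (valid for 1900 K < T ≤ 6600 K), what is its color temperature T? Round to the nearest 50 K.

ln(t − 10) = (240 + 305.0) / 138.5 = 3.9350.
t − 10 = e^3.9350 = 51.163, so t = 61.163.
T = 100·t = 6116 K → 6100 K to the nearest 50 K.

6100 K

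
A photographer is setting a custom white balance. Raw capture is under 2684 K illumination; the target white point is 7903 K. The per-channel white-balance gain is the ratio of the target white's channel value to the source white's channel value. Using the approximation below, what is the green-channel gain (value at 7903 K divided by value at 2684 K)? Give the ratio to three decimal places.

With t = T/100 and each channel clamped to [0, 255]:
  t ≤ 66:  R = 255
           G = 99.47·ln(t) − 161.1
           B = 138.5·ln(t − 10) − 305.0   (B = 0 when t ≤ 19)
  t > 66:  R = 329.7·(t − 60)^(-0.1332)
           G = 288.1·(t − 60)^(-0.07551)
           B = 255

At 2684 K (t = 26.84):
  G = 99.47·ln 26.84 − 161.1 = 99.47·3.2899 − 161.1 = 166.146.
At 7903 K (t = 79.03):
  G = 288.1·(79.03 − 60)^(-0.07551) = 288.1·19.03^(-0.07551) = 288.1·0.80055 = 230.639.
Gain = 230.639 / 166.146 = 1.3882 → 1.388.

1.388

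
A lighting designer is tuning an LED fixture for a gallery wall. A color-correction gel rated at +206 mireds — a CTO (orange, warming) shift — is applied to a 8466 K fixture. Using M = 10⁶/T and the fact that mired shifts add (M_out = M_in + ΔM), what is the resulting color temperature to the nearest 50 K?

3100 K

M_in = 10⁶/8466 = 118.12 mireds.
M_out = 118.12 + (+206) = 324.12 mireds.
T_out = 10⁶/324.12 = 3085.3 K → 3100 K.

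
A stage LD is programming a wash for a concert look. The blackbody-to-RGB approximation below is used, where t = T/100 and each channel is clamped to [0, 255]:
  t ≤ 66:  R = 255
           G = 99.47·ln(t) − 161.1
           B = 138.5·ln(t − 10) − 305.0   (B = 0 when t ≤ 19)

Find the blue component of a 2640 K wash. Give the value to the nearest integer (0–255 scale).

t = 2640/100 = 26.4; the t ≤ 66 branch applies.
B = 138.5·ln(26.4 − 10) − 305.0 = 138.5·ln 16.4 − 305.0 = 138.5·2.7973 − 305.0 = 82.423.
Rounded: 82.

82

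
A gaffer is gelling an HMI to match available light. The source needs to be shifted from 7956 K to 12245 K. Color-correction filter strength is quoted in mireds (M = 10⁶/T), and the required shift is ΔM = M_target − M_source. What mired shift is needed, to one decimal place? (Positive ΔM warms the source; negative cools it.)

M_source = 10⁶/7956 = 125.691; M_target = 10⁶/12245 = 81.666.
ΔM = 81.666 − 125.691 = -44.025 → -44.0 mireds, a cooling shift.

-44.0 mireds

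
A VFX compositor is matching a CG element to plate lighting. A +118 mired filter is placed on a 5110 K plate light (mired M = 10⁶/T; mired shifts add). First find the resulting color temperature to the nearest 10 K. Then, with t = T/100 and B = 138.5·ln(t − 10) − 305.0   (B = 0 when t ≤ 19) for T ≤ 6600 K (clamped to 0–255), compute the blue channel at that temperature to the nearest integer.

122

M_in = 10⁶/5110 = 195.69; M_out = 195.69 + (+118) = 313.69.
T_out = 10⁶/313.69 = 3187.8 K → 3190 K; t = 31.9.
B = 138.5·ln(31.9 − 10) − 305.0 = 138.5·ln 21.9 − 305.0 = 138.5·3.0865 − 305.0 = 122.478.
Rounded: 122.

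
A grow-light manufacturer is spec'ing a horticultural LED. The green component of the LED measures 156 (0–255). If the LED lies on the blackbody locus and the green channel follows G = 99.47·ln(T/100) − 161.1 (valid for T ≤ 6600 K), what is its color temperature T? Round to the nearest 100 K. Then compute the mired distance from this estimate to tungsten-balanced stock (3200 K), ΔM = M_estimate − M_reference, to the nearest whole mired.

ln t = (156 + 161.1) / 99.47 = 3.1879.
t = e^3.1879 = 24.237.
T = 100·t = 2424 K → 2400 K to the nearest 100 K.
M_estimate = 10⁶/2400 = 416.67; M_reference = 10⁶/3200 = 312.50.
ΔM = 416.67 − 312.50 = 104.17 → +104 mireds.

+104 mireds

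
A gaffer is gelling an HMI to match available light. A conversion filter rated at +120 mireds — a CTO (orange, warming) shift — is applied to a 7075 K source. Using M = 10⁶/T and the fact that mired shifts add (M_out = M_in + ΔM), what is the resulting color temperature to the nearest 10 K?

3830 K

M_in = 10⁶/7075 = 141.34 mireds.
M_out = 141.34 + (+120) = 261.34 mireds.
T_out = 10⁶/261.34 = 3826.4 K → 3830 K.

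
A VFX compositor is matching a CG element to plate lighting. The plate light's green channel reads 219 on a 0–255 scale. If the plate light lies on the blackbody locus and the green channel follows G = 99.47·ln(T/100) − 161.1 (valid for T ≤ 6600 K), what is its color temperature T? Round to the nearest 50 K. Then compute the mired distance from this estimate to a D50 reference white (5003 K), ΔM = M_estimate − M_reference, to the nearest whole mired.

+20 mireds

ln t = (219 + 161.1) / 99.47 = 3.8213.
t = e^3.8213 = 45.661.
T = 100·t = 4566 K → 4550 K to the nearest 50 K.
M_estimate = 10⁶/4550 = 219.78; M_reference = 10⁶/5003 = 199.88.
ΔM = 219.78 − 199.88 = 19.90 → +20 mireds.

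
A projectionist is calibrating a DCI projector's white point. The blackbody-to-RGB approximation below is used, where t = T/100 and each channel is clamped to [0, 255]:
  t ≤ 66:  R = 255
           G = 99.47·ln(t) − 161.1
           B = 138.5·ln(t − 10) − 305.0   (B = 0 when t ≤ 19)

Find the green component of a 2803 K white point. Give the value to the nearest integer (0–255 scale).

170

t = 2803/100 = 28.03; the t ≤ 66 branch applies.
G = 99.47·ln 28.03 − 161.1 = 99.47·3.3333 − 161.1 = 170.461.
Rounded: 170.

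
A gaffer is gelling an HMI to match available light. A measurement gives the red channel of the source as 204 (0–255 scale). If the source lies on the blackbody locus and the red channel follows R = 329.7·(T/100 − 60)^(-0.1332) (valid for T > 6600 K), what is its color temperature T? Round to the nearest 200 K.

9600 K

(t − 60)^(-0.1332) = 204/329.7 = 0.61874.
t − 60 = 0.61874^(1/-0.1332) = 0.61874^(-7.508) = 36.748, so t = 96.748.
T = 100·t = 9675 K → 9600 K to the nearest 200 K.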